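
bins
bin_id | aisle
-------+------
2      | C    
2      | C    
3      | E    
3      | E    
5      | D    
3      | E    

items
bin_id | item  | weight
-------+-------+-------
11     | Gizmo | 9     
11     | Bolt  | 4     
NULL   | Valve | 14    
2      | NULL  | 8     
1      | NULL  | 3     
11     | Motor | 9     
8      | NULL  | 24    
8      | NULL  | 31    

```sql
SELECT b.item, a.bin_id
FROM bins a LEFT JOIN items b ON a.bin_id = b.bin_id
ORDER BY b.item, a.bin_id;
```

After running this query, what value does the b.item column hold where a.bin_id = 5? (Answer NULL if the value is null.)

NULL

LEFT JOIN keeps every row from `bins`; unmatched rows get NULL for `items`'s columns.
Matching on a.bin_id = b.bin_id. A NULL in a compared column never satisfies the condition.
Matched pairs: 2; unmatched a rows kept: 4.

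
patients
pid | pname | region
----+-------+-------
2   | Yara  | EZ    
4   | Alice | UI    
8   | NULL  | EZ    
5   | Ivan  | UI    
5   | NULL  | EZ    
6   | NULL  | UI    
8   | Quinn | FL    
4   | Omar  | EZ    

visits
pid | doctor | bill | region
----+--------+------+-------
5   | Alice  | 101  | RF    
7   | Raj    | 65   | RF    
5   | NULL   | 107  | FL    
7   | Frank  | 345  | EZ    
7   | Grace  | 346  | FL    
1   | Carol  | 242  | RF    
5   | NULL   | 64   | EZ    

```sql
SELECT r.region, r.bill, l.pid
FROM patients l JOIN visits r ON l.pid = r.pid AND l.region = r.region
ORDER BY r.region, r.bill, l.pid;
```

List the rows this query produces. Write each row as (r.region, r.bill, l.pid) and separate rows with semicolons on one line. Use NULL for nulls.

(EZ, 64, 5)

INNER JOIN keeps only pairs where the ON condition holds.
Matching on l.pid = r.pid AND l.region = r.region.
- l row (pid=2, region=EZ): no match → dropped.
- l row (pid=4, region=UI): no match → dropped.
- l row (pid=8, region=EZ): no match → dropped.
- l row (pid=5, region=UI): no match → dropped.
- l row (pid=5, region=EZ): matches 1 r row(s) → 1 output row(s).
- l row (pid=6, region=UI): no match → dropped.
- l row (pid=8, region=FL): no match → dropped.
- l row (pid=4, region=EZ): no match → dropped.
After projecting and ordering:
r.region | r.bill | l.pid
EZ | 64 | 5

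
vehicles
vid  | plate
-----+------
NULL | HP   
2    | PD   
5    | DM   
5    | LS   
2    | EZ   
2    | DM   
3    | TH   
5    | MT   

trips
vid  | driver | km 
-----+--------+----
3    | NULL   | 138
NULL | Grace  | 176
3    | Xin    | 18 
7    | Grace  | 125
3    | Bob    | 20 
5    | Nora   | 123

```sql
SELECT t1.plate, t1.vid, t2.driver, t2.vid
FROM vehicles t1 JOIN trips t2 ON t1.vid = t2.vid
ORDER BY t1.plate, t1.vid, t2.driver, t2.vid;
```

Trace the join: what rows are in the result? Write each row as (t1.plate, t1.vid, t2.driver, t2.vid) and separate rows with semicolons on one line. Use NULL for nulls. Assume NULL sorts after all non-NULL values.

(DM, 5, Nora, 5); (LS, 5, Nora, 5); (MT, 5, Nora, 5); (TH, 3, Bob, 3); (TH, 3, Xin, 3); (TH, 3, NULL, 3)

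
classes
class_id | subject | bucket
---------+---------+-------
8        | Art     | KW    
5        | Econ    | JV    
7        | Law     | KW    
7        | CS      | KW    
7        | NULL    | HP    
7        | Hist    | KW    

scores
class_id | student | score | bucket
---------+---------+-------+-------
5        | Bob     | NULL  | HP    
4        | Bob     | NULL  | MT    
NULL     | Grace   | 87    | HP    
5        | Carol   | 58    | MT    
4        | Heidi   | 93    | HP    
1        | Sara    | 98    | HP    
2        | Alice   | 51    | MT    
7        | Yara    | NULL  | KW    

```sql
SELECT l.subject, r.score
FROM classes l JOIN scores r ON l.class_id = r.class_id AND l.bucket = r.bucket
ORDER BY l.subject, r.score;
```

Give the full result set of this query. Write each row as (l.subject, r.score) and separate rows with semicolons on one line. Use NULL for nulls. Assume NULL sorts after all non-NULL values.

INNER JOIN keeps only pairs where the ON condition holds.
Matching on l.class_id = r.class_id AND l.bucket = r.bucket. A NULL in a compared column never satisfies the condition.
- l (class_id=8, bucket=KW) has no partner → excluded.
- l (class_id=5, bucket=JV) has no partner → excluded.
- l (class_id=7, bucket=KW) pairs with 1 row(s) of r.
- l (class_id=7, bucket=KW) pairs with 1 row(s) of r.
- l (class_id=7, bucket=HP) has no partner → excluded.
- l (class_id=7, bucket=KW) pairs with 1 row(s) of r.
After projecting and ordering:
l.subject | r.score
CS | NULL
Hist | NULL
Law | NULL

(CS, NULL); (Hist, NULL); (Law, NULL)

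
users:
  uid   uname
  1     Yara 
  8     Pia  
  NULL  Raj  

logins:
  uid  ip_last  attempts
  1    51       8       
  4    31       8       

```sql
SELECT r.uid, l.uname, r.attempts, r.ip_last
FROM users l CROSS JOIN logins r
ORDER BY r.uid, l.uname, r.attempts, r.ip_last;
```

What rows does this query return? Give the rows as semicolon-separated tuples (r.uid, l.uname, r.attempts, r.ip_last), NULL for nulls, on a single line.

(1, Pia, 8, 51); (1, Raj, 8, 51); (1, Yara, 8, 51); (4, Pia, 8, 31); (4, Raj, 8, 31); (4, Yara, 8, 31)

CROSS JOIN pairs every row of `users` with every row of `logins`: 3 × 2 = 6 rows.
After projecting and ordering:
r.uid | l.uname | r.attempts | r.ip_last
1 | Pia | 8 | 51
1 | Raj | 8 | 51
1 | Yara | 8 | 51
4 | Pia | 8 | 31
4 | Raj | 8 | 31
4 | Yara | 8 | 31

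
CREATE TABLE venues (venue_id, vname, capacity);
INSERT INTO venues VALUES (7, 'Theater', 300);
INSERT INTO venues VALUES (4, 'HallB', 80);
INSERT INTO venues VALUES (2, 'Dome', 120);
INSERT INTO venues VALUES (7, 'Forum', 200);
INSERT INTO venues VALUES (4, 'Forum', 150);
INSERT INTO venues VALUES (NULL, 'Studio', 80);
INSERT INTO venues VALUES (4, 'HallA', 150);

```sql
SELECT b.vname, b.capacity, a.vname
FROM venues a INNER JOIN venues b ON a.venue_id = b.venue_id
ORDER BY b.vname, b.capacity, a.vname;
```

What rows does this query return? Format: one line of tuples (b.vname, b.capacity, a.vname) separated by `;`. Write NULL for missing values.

INNER JOIN keeps only pairs where the ON condition holds.
Matching on a.venue_id = b.venue_id. A NULL in a compared column never satisfies the condition.
Matched pairs: 14.

(Dome, 120, Dome); (Forum, 150, Forum); (Forum, 150, HallA); (Forum, 150, HallB); (Forum, 200, Forum); (Forum, 200, Theater); (HallA, 150, Forum); (HallA, 150, HallA); (HallA, 150, HallB); (HallB, 80, Forum); (HallB, 80, HallA); (HallB, 80, HallB); (Theater, 300, Forum); (Theater, 300, Theater)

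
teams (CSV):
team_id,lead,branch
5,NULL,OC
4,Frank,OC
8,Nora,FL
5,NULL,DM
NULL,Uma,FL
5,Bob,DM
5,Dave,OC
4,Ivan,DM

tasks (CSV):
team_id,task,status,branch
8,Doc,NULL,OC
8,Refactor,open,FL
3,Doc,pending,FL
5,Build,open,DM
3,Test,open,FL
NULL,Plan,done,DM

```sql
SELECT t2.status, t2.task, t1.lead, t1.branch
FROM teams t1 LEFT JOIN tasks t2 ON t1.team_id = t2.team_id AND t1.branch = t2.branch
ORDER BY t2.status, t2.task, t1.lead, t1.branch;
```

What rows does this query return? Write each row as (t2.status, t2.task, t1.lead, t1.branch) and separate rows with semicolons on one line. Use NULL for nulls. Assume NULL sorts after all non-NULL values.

LEFT JOIN keeps every row from `teams`; unmatched rows get NULL for `tasks`'s columns.
Matching on t1.team_id = t2.team_id AND t1.branch = t2.branch. A NULL in a compared column never satisfies the condition.
- t1[0] team_id=5, branch=OC → no match; kept with NULLs on the t2 side.
- t1[1] team_id=4, branch=OC → no match; kept with NULLs on the t2 side.
- t1[2] team_id=8, branch=FL → 1 match(es) in t2 → 1 row(s).
- t1[3] team_id=5, branch=DM → 1 match(es) in t2 → 1 row(s).
- t1[4] team_id=NULL, branch=FL → no match; kept with NULLs on the t2 side.
- t1[5] team_id=5, branch=DM → 1 match(es) in t2 → 1 row(s).
- t1[6] team_id=5, branch=OC → no match; kept with NULLs on the t2 side.
- t1[7] team_id=4, branch=DM → no match; kept with NULLs on the t2 side.
After projecting and ordering:
t2.status | t2.task | t1.lead | t1.branch
open | Build | Bob | DM
open | Build | NULL | DM
open | Refactor | Nora | FL
NULL | NULL | Dave | OC
NULL | NULL | Frank | OC
NULL | NULL | Ivan | DM
NULL | NULL | Uma | FL
NULL | NULL | NULL | OC

(open, Build, Bob, DM); (open, Build, NULL, DM); (open, Refactor, Nora, FL); (NULL, NULL, Dave, OC); (NULL, NULL, Frank, OC); (NULL, NULL, Ivan, DM); (NULL, NULL, Uma, FL); (NULL, NULL, NULL, OC)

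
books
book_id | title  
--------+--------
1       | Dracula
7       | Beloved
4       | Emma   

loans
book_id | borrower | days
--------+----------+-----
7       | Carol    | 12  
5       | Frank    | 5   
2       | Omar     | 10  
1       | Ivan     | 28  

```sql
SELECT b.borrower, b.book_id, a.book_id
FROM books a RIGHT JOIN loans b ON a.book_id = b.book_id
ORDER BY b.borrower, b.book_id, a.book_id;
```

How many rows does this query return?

RIGHT JOIN keeps every row from `loans`; unmatched rows get NULL for `books`'s columns.
Matching on a.book_id = b.book_id.
Matched pairs: 2; unmatched b rows kept: 2.
Total: 2 matched + 2 padded = 4 rows.

4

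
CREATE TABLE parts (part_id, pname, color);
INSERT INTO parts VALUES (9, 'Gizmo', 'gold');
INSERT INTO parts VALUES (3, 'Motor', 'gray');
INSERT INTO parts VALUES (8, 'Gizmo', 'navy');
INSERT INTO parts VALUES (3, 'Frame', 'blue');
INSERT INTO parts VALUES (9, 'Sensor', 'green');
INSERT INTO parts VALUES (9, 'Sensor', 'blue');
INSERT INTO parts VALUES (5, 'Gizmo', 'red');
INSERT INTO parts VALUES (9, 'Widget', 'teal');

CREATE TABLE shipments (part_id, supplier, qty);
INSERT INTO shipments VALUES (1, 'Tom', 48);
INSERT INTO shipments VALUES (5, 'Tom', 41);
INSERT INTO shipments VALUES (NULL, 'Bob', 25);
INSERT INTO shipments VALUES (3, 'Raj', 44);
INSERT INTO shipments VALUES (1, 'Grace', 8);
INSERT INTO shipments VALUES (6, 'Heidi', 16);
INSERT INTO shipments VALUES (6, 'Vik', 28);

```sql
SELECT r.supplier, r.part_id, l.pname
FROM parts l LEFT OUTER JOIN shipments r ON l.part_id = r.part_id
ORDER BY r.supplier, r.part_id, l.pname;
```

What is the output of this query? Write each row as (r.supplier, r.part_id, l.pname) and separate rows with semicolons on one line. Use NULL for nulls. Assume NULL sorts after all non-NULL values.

(Raj, 3, Frame); (Raj, 3, Motor); (Tom, 5, Gizmo); (NULL, NULL, Gizmo); (NULL, NULL, Gizmo); (NULL, NULL, Sensor); (NULL, NULL, Sensor); (NULL, NULL, Widget)

LEFT JOIN keeps every row from `parts`; unmatched rows get NULL for `shipments`'s columns.
Matching on l.part_id = r.part_id. A NULL in a compared column never satisfies the condition.
- l (part_id=9) has no partner → padded with NULL.
- l (part_id=3) pairs with 1 row(s) of r.
- l (part_id=8) has no partner → padded with NULL.
- l (part_id=3) pairs with 1 row(s) of r.
- l (part_id=9) has no partner → padded with NULL.
- l (part_id=9) has no partner → padded with NULL.
- l (part_id=5) pairs with 1 row(s) of r.
- l (part_id=9) has no partner → padded with NULL.
After projecting and ordering:
r.supplier | r.part_id | l.pname
Raj | 3 | Frame
Raj | 3 | Motor
Tom | 5 | Gizmo
NULL | NULL | Gizmo
NULL | NULL | Gizmo
NULL | NULL | Sensor
NULL | NULL | Sensor
NULL | NULL | Widget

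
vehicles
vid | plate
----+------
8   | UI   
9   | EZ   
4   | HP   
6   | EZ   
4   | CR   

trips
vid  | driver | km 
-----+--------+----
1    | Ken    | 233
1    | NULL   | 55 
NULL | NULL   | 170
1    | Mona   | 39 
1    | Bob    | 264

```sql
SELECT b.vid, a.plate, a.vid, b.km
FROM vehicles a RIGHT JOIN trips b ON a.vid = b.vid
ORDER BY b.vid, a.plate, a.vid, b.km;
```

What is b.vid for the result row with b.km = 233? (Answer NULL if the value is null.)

1

RIGHT JOIN keeps every row from `trips`; unmatched rows get NULL for `vehicles`'s columns.
Matching on a.vid = b.vid. A NULL in a compared column never satisfies the condition.
- a row (vid=8): no match.
- a row (vid=9): no match.
- a row (vid=4): no match.
- a row (vid=6): no match.
- a row (vid=4): no match.
- 5 b row(s) had no a match → kept, a columns NULL.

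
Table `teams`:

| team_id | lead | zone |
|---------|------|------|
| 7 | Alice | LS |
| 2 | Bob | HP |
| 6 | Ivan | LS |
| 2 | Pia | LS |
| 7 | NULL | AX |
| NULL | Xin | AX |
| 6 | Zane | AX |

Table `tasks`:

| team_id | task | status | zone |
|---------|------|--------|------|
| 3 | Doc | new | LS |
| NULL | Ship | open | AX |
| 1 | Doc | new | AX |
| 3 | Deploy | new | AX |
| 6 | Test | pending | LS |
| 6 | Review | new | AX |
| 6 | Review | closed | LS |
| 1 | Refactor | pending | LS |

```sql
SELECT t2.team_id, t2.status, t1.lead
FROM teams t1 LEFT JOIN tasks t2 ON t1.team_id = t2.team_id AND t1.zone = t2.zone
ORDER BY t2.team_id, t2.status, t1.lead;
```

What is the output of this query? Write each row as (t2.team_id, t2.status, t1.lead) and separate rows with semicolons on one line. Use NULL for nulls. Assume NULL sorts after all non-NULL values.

LEFT JOIN keeps every row from `teams`; unmatched rows get NULL for `tasks`'s columns.
Matching on t1.team_id = t2.team_id AND t1.zone = t2.zone. A NULL in a compared column never satisfies the condition.
Matched pairs: 3; unmatched t1 rows kept: 5.

(6, closed, Ivan); (6, new, Zane); (6, pending, Ivan); (NULL, NULL, Alice); (NULL, NULL, Bob); (NULL, NULL, Pia); (NULL, NULL, Xin); (NULL, NULL, NULL)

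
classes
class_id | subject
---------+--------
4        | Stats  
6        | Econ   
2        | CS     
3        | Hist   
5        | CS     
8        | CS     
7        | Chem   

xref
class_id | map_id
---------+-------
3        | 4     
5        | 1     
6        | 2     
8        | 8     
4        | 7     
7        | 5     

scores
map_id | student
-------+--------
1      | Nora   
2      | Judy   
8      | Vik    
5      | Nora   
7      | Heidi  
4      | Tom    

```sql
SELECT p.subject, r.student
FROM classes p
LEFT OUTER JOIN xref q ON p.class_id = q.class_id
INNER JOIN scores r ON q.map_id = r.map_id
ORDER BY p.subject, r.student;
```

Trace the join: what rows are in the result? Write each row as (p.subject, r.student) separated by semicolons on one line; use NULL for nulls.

(CS, Nora); (CS, Vik); (Chem, Nora); (Econ, Judy); (Hist, Tom); (Stats, Heidi)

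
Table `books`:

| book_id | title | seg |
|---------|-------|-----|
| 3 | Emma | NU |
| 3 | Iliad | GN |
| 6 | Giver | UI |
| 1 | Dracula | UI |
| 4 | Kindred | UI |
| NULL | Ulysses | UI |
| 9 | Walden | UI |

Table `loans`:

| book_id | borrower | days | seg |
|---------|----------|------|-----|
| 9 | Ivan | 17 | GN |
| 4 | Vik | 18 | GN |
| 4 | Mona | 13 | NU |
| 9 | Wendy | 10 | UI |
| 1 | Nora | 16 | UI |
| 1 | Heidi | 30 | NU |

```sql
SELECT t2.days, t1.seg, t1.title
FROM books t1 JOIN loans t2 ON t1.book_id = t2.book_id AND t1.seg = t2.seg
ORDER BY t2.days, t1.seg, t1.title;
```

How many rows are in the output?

INNER JOIN keeps only pairs where the ON condition holds.
Matching on t1.book_id = t2.book_id AND t1.seg = t2.seg. A NULL in a compared column never satisfies the condition.
Matched pairs: 2.
Total: 2 rows.

2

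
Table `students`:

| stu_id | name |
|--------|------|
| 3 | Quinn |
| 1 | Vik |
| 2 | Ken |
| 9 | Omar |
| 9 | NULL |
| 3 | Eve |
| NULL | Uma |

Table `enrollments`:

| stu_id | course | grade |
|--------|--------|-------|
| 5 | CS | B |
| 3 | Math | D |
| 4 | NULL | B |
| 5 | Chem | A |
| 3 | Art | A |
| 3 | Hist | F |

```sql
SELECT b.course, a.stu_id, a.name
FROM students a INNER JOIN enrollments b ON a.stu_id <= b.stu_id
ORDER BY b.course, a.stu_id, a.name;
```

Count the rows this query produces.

INNER JOIN keeps only pairs where the ON condition holds.
Matching on a.stu_id <= b.stu_id. A NULL in a compared column never satisfies the condition.
Matched pairs: 24.
Total: 24 rows.

24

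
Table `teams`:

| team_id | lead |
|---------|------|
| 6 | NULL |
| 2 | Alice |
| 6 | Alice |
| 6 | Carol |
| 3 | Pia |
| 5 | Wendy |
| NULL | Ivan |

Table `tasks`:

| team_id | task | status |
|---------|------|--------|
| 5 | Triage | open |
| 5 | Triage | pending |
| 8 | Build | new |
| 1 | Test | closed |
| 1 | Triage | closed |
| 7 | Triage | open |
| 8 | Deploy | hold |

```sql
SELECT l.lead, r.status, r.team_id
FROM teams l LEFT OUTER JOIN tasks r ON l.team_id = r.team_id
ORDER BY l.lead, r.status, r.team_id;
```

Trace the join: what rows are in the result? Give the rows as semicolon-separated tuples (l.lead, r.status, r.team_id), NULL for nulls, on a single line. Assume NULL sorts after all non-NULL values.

(Alice, NULL, NULL); (Alice, NULL, NULL); (Carol, NULL, NULL); (Ivan, NULL, NULL); (Pia, NULL, NULL); (Wendy, open, 5); (Wendy, pending, 5); (NULL, NULL, NULL)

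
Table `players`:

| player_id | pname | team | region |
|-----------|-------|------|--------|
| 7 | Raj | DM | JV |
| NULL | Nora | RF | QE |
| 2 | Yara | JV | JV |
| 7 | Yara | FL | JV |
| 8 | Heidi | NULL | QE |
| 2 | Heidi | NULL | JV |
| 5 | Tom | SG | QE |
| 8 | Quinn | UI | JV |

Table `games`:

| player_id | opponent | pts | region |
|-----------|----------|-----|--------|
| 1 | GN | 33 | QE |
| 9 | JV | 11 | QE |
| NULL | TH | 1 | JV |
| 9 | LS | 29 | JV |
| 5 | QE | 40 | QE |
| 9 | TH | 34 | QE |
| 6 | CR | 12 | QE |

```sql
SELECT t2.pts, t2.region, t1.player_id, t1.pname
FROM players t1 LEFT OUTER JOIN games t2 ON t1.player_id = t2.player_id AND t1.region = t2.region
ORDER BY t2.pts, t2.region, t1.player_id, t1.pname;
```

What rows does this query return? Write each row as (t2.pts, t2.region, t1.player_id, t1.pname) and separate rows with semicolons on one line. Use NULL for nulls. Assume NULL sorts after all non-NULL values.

LEFT JOIN keeps every row from `players`; unmatched rows get NULL for `games`'s columns.
Matching on t1.player_id = t2.player_id AND t1.region = t2.region. A NULL in a compared column never satisfies the condition.
- player_id=7, region=JV: no t2 row matches, row kept with t2 columns NULL.
- player_id=NULL, region=QE: no t2 row matches, row kept with t2 columns NULL.
- player_id=2, region=JV: no t2 row matches, row kept with t2 columns NULL.
- player_id=7, region=JV: no t2 row matches, row kept with t2 columns NULL.
- player_id=8, region=QE: no t2 row matches, row kept with t2 columns NULL.
- player_id=2, region=JV: no t2 row matches, row kept with t2 columns NULL.
- player_id=5, region=QE: 1 matching t2 row(s), so 1 row(s) emitted.
- player_id=8, region=JV: no t2 row matches, row kept with t2 columns NULL.
After projecting and ordering:
t2.pts | t2.region | t1.player_id | t1.pname
40 | QE | 5 | Tom
NULL | NULL | 2 | Heidi
NULL | NULL | 2 | Yara
NULL | NULL | 7 | Raj
NULL | NULL | 7 | Yara
NULL | NULL | 8 | Heidi
NULL | NULL | 8 | Quinn
NULL | NULL | NULL | Nora

(40, QE, 5, Tom); (NULL, NULL, 2, Heidi); (NULL, NULL, 2, Yara); (NULL, NULL, 7, Raj); (NULL, NULL, 7, Yara); (NULL, NULL, 8, Heidi); (NULL, NULL, 8, Quinn); (NULL, NULL, NULL, Nora)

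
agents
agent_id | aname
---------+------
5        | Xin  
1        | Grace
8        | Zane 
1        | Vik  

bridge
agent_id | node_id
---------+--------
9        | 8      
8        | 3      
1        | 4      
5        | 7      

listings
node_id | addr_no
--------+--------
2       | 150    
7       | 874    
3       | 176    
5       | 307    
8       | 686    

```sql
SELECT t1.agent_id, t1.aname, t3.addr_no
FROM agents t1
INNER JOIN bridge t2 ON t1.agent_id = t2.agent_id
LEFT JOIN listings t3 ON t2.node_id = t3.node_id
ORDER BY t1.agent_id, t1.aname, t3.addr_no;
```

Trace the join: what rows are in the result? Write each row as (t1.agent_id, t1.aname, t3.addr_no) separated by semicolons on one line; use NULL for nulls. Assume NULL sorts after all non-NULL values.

(1, Grace, NULL); (1, Vik, NULL); (5, Xin, 874); (8, Zane, 176)

Joins associate left-to-right: agents INNER JOIN bridge on agent_id gives 4 intermediate row(s).
Then LEFT JOIN `listings t3` on node_id: each of those 4 rows is kept; rows whose t2.node_id has no match in t3 get NULL for t3's columns.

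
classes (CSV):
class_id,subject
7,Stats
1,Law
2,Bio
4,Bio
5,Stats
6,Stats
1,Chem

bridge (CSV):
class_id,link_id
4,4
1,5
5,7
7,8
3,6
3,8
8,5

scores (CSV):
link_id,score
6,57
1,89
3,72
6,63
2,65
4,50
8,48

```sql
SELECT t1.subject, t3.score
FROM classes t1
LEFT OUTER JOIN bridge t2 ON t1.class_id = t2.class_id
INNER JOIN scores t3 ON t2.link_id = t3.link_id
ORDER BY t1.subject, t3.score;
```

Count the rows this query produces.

2

Evaluate left to right. First `classes t1 LEFT JOIN bridge t2` on class_id: 7 row(s).
Then INNER JOIN `scores t3` on link_id: keep only rows whose t2.link_id appears in t3.
Result: 2 row(s).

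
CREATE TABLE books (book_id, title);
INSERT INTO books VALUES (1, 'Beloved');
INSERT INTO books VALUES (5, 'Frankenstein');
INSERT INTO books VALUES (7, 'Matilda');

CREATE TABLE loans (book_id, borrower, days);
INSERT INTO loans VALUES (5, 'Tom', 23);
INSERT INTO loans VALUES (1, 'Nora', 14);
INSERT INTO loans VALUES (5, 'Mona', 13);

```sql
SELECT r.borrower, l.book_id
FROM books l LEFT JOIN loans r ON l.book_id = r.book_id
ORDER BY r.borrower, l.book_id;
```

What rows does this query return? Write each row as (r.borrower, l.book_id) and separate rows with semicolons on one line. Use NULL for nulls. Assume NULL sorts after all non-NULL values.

LEFT JOIN keeps every row from `books`; unmatched rows get NULL for `loans`'s columns.
Matching on l.book_id = r.book_id.
- l row (book_id=1): matches 1 r row(s) → 1 output row(s).
- l row (book_id=5): matches 2 r row(s) → 2 output row(s).
- l row (book_id=7): no match → kept, r columns NULL.
After projecting and ordering:
r.borrower | l.book_id
Mona | 5
Nora | 1
Tom | 5
NULL | 7

(Mona, 5); (Nora, 1); (Tom, 5); (NULL, 7)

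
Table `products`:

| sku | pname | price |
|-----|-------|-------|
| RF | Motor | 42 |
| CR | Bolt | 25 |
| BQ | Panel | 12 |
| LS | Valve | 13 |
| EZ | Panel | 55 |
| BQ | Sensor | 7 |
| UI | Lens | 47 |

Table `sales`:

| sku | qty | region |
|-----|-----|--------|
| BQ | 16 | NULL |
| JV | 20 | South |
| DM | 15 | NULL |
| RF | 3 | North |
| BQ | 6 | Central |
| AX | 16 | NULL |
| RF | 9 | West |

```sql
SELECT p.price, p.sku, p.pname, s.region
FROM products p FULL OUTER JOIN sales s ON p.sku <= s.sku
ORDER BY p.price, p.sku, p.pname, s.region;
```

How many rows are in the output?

25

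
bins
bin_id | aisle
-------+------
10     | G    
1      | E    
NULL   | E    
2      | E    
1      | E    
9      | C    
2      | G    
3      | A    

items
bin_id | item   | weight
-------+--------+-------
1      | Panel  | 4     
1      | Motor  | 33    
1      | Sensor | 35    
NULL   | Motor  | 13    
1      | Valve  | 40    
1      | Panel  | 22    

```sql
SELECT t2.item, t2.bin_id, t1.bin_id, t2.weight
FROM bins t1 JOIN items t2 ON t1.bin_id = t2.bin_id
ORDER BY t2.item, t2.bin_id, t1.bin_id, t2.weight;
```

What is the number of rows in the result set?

10

INNER JOIN keeps only pairs where the ON condition holds.
Matching on t1.bin_id = t2.bin_id. A NULL in a compared column never satisfies the condition.
- t1 (bin_id=10) has no partner → excluded.
- t1 (bin_id=1) pairs with 5 row(s) of t2.
- t1 (bin_id=NULL) has no partner → excluded.
- t1 (bin_id=2) has no partner → excluded.
- t1 (bin_id=1) pairs with 5 row(s) of t2.
- t1 (bin_id=9) has no partner → excluded.
- t1 (bin_id=2) has no partner → excluded.
- t1 (bin_id=3) has no partner → excluded.
Total: 10 rows.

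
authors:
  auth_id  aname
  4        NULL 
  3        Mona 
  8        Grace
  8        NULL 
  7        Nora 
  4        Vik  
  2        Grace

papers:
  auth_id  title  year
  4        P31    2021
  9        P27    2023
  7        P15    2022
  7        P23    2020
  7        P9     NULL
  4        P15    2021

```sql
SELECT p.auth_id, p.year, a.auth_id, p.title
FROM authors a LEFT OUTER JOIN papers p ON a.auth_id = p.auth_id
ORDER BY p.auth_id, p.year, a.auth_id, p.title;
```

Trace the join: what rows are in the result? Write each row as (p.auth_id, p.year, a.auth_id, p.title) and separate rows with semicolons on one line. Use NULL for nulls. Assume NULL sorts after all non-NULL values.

(4, 2021, 4, P15); (4, 2021, 4, P15); (4, 2021, 4, P31); (4, 2021, 4, P31); (7, 2020, 7, P23); (7, 2022, 7, P15); (7, NULL, 7, P9); (NULL, NULL, 2, NULL); (NULL, NULL, 3, NULL); (NULL, NULL, 8, NULL); (NULL, NULL, 8, NULL)

LEFT JOIN keeps every row from `authors`; unmatched rows get NULL for `papers`'s columns.
Matching on a.auth_id = p.auth_id.
- a row (auth_id=4): matches 2 p row(s) → 2 output row(s).
- a row (auth_id=3): no match → kept, p columns NULL.
- a row (auth_id=8): no match → kept, p columns NULL.
- a row (auth_id=8): no match → kept, p columns NULL.
- a row (auth_id=7): matches 3 p row(s) → 3 output row(s).
- a row (auth_id=4): matches 2 p row(s) → 2 output row(s).
- a row (auth_id=2): no match → kept, p columns NULL.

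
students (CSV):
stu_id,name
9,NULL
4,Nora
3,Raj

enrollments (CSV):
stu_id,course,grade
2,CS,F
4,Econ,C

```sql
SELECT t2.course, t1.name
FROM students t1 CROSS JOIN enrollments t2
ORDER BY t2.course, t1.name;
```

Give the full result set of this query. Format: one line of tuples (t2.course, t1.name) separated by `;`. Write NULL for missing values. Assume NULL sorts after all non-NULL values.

CROSS JOIN pairs every row of `students` with every row of `enrollments`: 3 × 2 = 6 rows.
After projecting and ordering:
t2.course | t1.name
CS | Nora
CS | Raj
CS | NULL
Econ | Nora
Econ | Raj
Econ | NULL

(CS, Nora); (CS, Raj); (CS, NULL); (Econ, Nora); (Econ, Raj); (Econ, NULL)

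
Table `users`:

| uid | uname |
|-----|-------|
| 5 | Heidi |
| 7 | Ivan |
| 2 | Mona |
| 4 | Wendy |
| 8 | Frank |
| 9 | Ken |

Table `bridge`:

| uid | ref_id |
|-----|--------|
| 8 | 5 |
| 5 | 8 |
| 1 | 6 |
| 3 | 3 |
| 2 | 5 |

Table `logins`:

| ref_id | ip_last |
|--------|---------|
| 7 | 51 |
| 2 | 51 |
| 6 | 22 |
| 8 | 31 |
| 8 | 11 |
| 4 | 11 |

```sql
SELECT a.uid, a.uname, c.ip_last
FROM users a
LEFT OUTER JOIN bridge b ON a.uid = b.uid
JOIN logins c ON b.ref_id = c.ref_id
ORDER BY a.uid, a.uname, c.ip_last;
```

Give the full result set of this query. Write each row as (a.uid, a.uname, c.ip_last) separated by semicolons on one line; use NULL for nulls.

Joins associate left-to-right: users LEFT JOIN bridge on uid gives 6 intermediate row(s).
Then INNER JOIN `logins c` on ref_id: keep only rows whose b.ref_id appears in c.

(5, Heidi, 11); (5, Heidi, 31)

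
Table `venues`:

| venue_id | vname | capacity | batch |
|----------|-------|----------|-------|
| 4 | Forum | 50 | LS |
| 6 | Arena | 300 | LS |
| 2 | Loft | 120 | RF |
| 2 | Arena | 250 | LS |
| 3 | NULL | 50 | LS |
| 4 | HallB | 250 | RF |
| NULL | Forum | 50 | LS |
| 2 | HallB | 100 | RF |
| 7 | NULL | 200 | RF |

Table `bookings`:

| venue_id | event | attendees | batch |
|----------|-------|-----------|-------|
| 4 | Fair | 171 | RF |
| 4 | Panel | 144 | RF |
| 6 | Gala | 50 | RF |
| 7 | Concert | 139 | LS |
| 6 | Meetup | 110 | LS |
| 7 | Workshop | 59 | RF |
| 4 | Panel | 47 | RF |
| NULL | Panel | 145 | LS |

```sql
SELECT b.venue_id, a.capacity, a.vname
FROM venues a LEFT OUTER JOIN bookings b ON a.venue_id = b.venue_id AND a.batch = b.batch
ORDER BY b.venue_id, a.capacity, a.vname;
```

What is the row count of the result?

LEFT JOIN keeps every row from `venues`; unmatched rows get NULL for `bookings`'s columns.
Matching on a.venue_id = b.venue_id AND a.batch = b.batch. A NULL in a compared column never satisfies the condition.
- a[0] venue_id=4, batch=LS → no match; kept with NULLs on the b side.
- a[1] venue_id=6, batch=LS → 1 match(es) in b → 1 row(s).
- a[2] venue_id=2, batch=RF → no match; kept with NULLs on the b side.
- a[3] venue_id=2, batch=LS → no match; kept with NULLs on the b side.
- a[4] venue_id=3, batch=LS → no match; kept with NULLs on the b side.
- a[5] venue_id=4, batch=RF → 3 match(es) in b → 3 row(s).
- a[6] venue_id=NULL, batch=LS → no match; kept with NULLs on the b side.
- a[7] venue_id=2, batch=RF → no match; kept with NULLs on the b side.
- a[8] venue_id=7, batch=RF → 1 match(es) in b → 1 row(s).
Total: 5 matched + 6 padded = 11 rows.

11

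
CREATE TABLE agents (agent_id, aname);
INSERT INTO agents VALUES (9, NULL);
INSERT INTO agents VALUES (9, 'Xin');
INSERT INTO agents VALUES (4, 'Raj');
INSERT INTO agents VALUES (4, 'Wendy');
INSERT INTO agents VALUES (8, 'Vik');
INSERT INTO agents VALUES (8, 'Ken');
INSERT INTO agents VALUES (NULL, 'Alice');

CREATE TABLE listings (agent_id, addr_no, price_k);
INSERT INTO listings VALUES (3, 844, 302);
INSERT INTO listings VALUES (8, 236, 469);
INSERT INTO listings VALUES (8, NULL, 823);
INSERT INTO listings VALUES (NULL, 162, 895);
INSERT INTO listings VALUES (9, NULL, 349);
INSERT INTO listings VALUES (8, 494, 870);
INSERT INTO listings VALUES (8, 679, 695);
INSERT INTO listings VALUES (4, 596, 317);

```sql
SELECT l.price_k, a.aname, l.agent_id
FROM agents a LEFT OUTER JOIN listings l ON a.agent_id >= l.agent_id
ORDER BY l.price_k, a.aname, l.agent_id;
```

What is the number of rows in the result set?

31

LEFT JOIN keeps every row from `agents`; unmatched rows get NULL for `listings`'s columns.
Matching on a.agent_id >= l.agent_id. A NULL in a compared column never satisfies the condition.
Matched pairs: 30; unmatched a rows kept: 1.
Total: 30 matched + 1 padded = 31 rows.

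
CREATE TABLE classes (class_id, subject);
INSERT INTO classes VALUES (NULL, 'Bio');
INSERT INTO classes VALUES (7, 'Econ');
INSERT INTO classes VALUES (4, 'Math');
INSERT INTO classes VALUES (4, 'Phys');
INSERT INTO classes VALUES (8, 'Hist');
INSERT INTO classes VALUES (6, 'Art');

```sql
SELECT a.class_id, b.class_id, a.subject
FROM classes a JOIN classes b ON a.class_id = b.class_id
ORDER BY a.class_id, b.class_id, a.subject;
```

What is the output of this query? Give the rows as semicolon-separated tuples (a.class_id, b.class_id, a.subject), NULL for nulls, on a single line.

INNER JOIN keeps only pairs where the ON condition holds.
Matching on a.class_id = b.class_id. A NULL in a compared column never satisfies the condition.
- a row (class_id=NULL): no match → dropped.
- a row (class_id=7): matches 1 b row(s) → 1 output row(s).
- a row (class_id=4): matches 2 b row(s) → 2 output row(s).
- a row (class_id=4): matches 2 b row(s) → 2 output row(s).
- a row (class_id=8): matches 1 b row(s) → 1 output row(s).
- a row (class_id=6): matches 1 b row(s) → 1 output row(s).
After projecting and ordering:
a.class_id | b.class_id | a.subject
4 | 4 | Math
4 | 4 | Math
4 | 4 | Phys
4 | 4 | Phys
6 | 6 | Art
7 | 7 | Econ
8 | 8 | Hist

(4, 4, Math); (4, 4, Math); (4, 4, Phys); (4, 4, Phys); (6, 6, Art); (7, 7, Econ); (8, 8, Hist)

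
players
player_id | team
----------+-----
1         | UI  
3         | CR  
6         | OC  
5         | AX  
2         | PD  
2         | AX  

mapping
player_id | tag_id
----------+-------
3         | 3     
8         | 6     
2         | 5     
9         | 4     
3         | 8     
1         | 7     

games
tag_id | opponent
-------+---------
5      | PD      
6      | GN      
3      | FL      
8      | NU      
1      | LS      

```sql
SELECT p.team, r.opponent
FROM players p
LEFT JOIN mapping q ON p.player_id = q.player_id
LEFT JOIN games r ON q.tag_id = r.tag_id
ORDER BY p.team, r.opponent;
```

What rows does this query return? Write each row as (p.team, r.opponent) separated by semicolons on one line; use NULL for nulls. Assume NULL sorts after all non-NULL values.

Joins associate left-to-right: players LEFT JOIN mapping on player_id gives 7 intermediate row(s).
Then LEFT JOIN `games r` on tag_id: each of those 7 rows is kept; rows whose q.tag_id has no match in r get NULL for r's columns.

(AX, PD); (AX, NULL); (CR, FL); (CR, NU); (OC, NULL); (PD, PD); (UI, NULL)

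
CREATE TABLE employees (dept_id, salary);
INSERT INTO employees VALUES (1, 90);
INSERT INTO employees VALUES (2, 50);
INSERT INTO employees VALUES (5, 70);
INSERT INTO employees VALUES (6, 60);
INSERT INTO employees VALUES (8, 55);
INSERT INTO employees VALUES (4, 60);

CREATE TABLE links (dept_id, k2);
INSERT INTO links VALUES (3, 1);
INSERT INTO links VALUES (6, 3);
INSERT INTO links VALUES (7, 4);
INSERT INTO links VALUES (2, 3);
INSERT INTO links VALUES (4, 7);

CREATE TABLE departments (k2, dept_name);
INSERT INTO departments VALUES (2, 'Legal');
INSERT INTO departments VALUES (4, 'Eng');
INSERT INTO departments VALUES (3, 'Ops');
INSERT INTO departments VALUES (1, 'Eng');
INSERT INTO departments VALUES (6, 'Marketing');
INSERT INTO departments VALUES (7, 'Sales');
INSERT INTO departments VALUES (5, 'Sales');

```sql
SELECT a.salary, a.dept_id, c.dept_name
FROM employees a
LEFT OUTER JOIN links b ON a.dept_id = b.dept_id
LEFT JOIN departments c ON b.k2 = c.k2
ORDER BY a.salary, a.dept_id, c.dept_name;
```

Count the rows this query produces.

6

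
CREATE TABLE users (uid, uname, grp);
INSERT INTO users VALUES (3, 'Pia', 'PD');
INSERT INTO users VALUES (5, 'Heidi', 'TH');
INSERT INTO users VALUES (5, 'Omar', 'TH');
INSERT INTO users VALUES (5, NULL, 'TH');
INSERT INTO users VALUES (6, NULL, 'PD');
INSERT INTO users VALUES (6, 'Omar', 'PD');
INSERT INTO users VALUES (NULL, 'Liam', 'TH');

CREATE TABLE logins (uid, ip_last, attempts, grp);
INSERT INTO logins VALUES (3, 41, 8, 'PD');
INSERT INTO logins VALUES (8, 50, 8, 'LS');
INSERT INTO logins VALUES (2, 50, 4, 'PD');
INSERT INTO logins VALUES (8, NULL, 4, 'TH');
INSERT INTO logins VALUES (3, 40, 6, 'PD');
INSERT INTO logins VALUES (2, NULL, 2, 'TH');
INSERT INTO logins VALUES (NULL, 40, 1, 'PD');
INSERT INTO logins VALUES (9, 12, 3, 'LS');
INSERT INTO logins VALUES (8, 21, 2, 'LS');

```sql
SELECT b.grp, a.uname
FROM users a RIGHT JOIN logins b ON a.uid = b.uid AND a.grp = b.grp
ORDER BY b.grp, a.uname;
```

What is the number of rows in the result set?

9

RIGHT JOIN keeps every row from `logins`; unmatched rows get NULL for `users`'s columns.
Matching on a.uid = b.uid AND a.grp = b.grp. A NULL in a compared column never satisfies the condition.
Matched pairs: 2; unmatched b rows kept: 7.
Total: 2 matched + 7 padded = 9 rows.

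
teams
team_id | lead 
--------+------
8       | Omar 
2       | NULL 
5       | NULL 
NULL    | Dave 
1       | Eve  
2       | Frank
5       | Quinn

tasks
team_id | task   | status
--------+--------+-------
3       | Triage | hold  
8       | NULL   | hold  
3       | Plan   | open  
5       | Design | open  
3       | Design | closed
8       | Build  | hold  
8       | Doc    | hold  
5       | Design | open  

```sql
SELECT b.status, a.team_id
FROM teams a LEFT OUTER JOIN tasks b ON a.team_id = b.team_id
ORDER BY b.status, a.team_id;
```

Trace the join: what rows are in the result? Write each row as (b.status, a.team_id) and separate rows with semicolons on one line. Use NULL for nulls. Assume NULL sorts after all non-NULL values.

LEFT JOIN keeps every row from `teams`; unmatched rows get NULL for `tasks`'s columns.
Matching on a.team_id = b.team_id. A NULL in a compared column never satisfies the condition.
- a row (team_id=8): matches 3 b row(s) → 3 output row(s).
- a row (team_id=2): no match → kept, b columns NULL.
- a row (team_id=5): matches 2 b row(s) → 2 output row(s).
- a row (team_id=NULL): no match → kept, b columns NULL.
- a row (team_id=1): no match → kept, b columns NULL.
- a row (team_id=2): no match → kept, b columns NULL.
- a row (team_id=5): matches 2 b row(s) → 2 output row(s).

(hold, 8); (hold, 8); (hold, 8); (open, 5); (open, 5); (open, 5); (open, 5); (NULL, 1); (NULL, 2); (NULL, 2); (NULL, NULL)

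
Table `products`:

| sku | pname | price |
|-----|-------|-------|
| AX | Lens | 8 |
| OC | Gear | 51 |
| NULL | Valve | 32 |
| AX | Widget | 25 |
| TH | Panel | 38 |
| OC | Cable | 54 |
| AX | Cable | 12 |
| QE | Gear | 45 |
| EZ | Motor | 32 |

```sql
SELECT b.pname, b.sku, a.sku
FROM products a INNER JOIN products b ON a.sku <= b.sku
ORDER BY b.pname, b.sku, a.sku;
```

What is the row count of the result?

40

INNER JOIN keeps only pairs where the ON condition holds.
Matching on a.sku <= b.sku. A NULL in a compared column never satisfies the condition.
- a[0] sku=AX → 8 match(es) in b → 8 row(s).
- a[1] sku=OC → 4 match(es) in b → 4 row(s).
- a[2] sku=NULL → no match; dropped.
- a[3] sku=AX → 8 match(es) in b → 8 row(s).
- a[4] sku=TH → 1 match(es) in b → 1 row(s).
- a[5] sku=OC → 4 match(es) in b → 4 row(s).
- a[6] sku=AX → 8 match(es) in b → 8 row(s).
- a[7] sku=QE → 2 match(es) in b → 2 row(s).
- a[8] sku=EZ → 5 match(es) in b → 5 row(s).
Total: 40 rows.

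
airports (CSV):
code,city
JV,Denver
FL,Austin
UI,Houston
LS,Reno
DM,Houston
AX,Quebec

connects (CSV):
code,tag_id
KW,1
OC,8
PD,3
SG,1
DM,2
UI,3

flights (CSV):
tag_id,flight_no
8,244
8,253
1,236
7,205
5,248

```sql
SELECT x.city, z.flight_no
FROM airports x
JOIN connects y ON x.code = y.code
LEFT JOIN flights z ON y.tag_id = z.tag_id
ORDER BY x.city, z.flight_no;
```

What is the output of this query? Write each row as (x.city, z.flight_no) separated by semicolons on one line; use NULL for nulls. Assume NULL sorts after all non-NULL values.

Evaluate left to right. First `airports x INNER JOIN connects y` on code: 2 row(s).
Then LEFT JOIN `flights z` on tag_id: each of those 2 rows is kept; rows whose y.tag_id has no match in z get NULL for z's columns.

(Houston, NULL); (Houston, NULL)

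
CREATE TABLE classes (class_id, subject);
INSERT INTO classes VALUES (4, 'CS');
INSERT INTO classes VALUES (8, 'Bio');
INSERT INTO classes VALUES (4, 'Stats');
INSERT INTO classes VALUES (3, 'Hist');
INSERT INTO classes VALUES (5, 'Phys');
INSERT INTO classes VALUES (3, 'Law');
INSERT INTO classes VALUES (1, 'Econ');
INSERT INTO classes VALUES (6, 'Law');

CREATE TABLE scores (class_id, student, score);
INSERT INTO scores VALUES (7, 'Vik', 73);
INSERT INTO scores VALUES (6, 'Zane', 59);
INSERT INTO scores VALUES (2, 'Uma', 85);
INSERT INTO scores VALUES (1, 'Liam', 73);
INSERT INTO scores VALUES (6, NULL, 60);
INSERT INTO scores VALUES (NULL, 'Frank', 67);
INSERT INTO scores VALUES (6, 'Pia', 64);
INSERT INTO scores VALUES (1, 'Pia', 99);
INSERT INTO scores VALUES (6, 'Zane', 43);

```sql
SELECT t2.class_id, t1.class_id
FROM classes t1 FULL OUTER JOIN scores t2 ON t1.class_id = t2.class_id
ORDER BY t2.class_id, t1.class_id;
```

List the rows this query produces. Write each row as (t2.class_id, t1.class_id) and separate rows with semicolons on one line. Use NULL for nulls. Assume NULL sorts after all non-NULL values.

FULL OUTER JOIN keeps every row from both sides; unmatched rows get NULL for the other side's columns.
Matching on t1.class_id = t2.class_id. A NULL in a compared column never satisfies the condition.
- t1 (class_id=4) has no partner → padded with NULL.
- t1 (class_id=8) has no partner → padded with NULL.
- t1 (class_id=4) has no partner → padded with NULL.
- t1 (class_id=3) has no partner → padded with NULL.
- t1 (class_id=5) has no partner → padded with NULL.
- t1 (class_id=3) has no partner → padded with NULL.
- t1 (class_id=1) pairs with 2 row(s) of t2.
- t1 (class_id=6) pairs with 4 row(s) of t2.
- 3 row(s) from t2 found no t1 partner → padded with NULL.

(1, 1); (1, 1); (2, NULL); (6, 6); (6, 6); (6, 6); (6, 6); (7, NULL); (NULL, 3); (NULL, 3); (NULL, 4); (NULL, 4); (NULL, 5); (NULL, 8); (NULL, NULL)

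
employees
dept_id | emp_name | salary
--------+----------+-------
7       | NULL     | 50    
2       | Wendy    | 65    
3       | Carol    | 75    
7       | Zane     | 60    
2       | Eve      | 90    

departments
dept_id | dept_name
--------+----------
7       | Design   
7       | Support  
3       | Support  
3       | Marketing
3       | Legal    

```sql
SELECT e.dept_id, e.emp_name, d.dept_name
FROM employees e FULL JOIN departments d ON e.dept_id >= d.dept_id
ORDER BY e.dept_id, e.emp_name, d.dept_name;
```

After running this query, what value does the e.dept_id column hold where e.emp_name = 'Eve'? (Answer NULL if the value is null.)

FULL OUTER JOIN keeps every row from both sides; unmatched rows get NULL for the other side's columns.
Matching on e.dept_id >= d.dept_id.
Matched pairs: 13; unmatched e rows kept: 2; unmatched d rows kept: 0.

2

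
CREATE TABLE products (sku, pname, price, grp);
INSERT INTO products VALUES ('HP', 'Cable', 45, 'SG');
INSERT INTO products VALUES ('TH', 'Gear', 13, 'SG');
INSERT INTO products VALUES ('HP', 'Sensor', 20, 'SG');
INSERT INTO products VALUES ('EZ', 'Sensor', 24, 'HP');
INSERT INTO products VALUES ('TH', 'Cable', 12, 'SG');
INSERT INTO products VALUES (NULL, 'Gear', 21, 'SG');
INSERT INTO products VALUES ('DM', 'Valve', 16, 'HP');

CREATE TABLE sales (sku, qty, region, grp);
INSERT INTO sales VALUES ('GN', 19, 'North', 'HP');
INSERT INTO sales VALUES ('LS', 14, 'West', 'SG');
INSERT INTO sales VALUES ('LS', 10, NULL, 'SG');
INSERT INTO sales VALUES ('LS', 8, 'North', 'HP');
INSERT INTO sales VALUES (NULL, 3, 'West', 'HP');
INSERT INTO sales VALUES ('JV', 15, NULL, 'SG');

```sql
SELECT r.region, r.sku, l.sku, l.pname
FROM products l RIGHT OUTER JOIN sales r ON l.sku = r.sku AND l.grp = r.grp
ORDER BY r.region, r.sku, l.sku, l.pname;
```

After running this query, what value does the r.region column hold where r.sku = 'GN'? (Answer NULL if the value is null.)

RIGHT JOIN keeps every row from `sales`; unmatched rows get NULL for `products`'s columns.
Matching on l.sku = r.sku AND l.grp = r.grp. A NULL in a compared column never satisfies the condition.
- l[0] sku=HP, grp=SG → no match.
- l[1] sku=TH, grp=SG → no match.
- l[2] sku=HP, grp=SG → no match.
- l[3] sku=EZ, grp=HP → no match.
- l[4] sku=TH, grp=SG → no match.
- l[5] sku=NULL, grp=SG → no match.
- l[6] sku=DM, grp=HP → no match.
- 6 r row(s) had no l match → kept, l columns NULL.

North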